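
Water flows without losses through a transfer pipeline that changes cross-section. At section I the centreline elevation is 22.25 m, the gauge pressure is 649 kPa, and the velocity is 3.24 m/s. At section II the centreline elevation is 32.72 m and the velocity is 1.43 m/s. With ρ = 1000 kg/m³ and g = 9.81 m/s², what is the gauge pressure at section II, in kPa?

Pressure head at I: ψ₁ = P₁/(ρg) = 649×1000 / (1000 × 9.81) = 66.16 m.
Velocity heads: v₁²/2g = 3.24²/19.62 = 0.535 m; v₂²/2g = 1.43²/19.62 = 0.104 m.
Total head H = z₁ + ψ₁ + v₁²/2g = 22.25 + 66.16 + 0.535 = 88.94 m.
ψ₂ = H − z₂ − v₂²/2g = 88.94 − 32.72 − 0.104 = 56.12 m.
P₂ = ρgψ₂ = 1000 × 9.81 × 56.12 ≈ 551 kPa.

P₂ ≈ 551 kPa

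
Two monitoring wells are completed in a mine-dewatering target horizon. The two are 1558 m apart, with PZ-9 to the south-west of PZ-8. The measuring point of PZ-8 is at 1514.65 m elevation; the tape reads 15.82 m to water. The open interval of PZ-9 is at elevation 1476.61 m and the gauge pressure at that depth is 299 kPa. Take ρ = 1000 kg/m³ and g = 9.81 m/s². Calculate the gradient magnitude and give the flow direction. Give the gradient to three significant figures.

i ≈ 0.00530; groundwater flows toward the north-east

Total head at PZ-8: h = 1514.65 − 15.82 = 1498.83 m.
Pressure head at PZ-9: ψ = P/(ρg) = 299×1000 / (1000 × 9.81) = 30.48 m.
Total head at PZ-9: h = z + ψ = 1476.61 + 30.48 = 1507.09 m.
Head difference: h(PZ-8) − h(PZ-9) = 1498.83 − 1507.09 = -8.26 m.
Hydraulic gradient: i = |Δh| / L = 8.26 / 1558 = 0.00530.
Flow is from higher to lower head: from PZ-9 toward PZ-8, i.e. toward the north-east.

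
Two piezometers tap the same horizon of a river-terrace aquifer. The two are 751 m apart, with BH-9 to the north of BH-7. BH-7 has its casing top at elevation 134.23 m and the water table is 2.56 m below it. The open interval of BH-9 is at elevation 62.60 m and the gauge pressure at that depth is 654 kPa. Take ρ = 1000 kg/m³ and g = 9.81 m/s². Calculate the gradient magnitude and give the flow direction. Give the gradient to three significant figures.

i ≈ 0.00320; groundwater flows toward the north

Total head at BH-7: h = 134.23 − 2.56 = 131.67 m.
Pressure head at BH-9: ψ = P/(ρg) = 654×1000 / (1000 × 9.81) = 66.67 m.
Total head at BH-9: h = z + ψ = 62.60 + 66.67 = 129.27 m.
Head difference: h(BH-7) − h(BH-9) = 131.67 − 129.27 = 2.40 m.
Hydraulic gradient: i = |Δh| / L = 2.40 / 751 = 0.00320.
Flow is from higher to lower head: from BH-7 toward BH-9, i.e. toward the north.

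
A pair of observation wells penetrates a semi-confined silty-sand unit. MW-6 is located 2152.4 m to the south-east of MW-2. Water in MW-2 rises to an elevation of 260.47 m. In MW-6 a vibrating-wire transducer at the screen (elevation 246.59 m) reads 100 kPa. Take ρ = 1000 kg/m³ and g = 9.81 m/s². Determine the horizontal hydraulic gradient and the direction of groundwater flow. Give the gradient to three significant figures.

Total head at MW-2: h = 260.47 m (water level in the piezometer is the total head).
Pressure head at MW-6: ψ = P/(ρg) = 100×1000 / (1000 × 9.81) = 10.19 m.
Total head at MW-6: h = z + ψ = 246.59 + 10.19 = 256.78 m.
Head difference: h(MW-2) − h(MW-6) = 260.47 − 256.78 = 3.69 m.
Hydraulic gradient: i = |Δh| / L = 3.69 / 2152.4 = 0.00171.
Flow is from higher to lower head: from MW-2 toward MW-6, i.e. toward the south-east.

i ≈ 0.00171; groundwater flows toward the south-east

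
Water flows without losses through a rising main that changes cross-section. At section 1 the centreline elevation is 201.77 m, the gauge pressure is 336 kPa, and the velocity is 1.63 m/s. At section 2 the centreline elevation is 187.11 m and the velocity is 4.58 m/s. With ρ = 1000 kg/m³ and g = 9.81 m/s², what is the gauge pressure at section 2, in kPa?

Pressure head at 1: ψ₁ = P₁/(ρg) = 336×1000 / (1000 × 9.81) = 34.25 m.
Velocity heads: v₁²/2g = 1.63²/19.62 = 0.135 m; v₂²/2g = 4.58²/19.62 = 1.069 m.
Total head H = z₁ + ψ₁ + v₁²/2g = 201.77 + 34.25 + 0.135 = 236.16 m.
ψ₂ = H − z₂ − v₂²/2g = 236.16 − 187.11 − 1.069 = 47.98 m.
P₂ = ρgψ₂ = 1000 × 9.81 × 47.98 ≈ 471 kPa.

P₂ ≈ 471 kPa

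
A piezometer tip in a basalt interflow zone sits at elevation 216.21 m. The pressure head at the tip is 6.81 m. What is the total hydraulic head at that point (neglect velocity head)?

h = z + ψ = 216.21 + 6.81 = 223.02 m.

h ≈ 223.02 m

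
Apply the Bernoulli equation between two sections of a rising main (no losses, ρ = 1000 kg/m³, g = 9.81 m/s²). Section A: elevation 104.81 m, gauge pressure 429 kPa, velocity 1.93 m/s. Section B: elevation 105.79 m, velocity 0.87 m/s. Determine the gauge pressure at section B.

P₂ ≈ 421 kPa

Pressure head at A: ψ₁ = P₁/(ρg) = 429×1000 / (1000 × 9.81) = 43.73 m.
Velocity heads: v₁²/2g = 1.93²/19.62 = 0.190 m; v₂²/2g = 0.87²/19.62 = 0.039 m.
Total head H = z₁ + ψ₁ + v₁²/2g = 104.81 + 43.73 + 0.190 = 148.73 m.
ψ₂ = H − z₂ − v₂²/2g = 148.73 − 105.79 − 0.039 = 42.90 m.
P₂ = ρgψ₂ = 1000 × 9.81 × 42.90 ≈ 421 kPa.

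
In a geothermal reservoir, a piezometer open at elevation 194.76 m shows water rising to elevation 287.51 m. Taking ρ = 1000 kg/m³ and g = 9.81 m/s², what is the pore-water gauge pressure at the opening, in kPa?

Pressure head ψ = h − z = 287.51 − 194.76 = 92.75 m.
P = ρgψ = 1000 × 9.81 × 92.75 = 909878 Pa ≈ 910 kPa.

P ≈ 910 kPa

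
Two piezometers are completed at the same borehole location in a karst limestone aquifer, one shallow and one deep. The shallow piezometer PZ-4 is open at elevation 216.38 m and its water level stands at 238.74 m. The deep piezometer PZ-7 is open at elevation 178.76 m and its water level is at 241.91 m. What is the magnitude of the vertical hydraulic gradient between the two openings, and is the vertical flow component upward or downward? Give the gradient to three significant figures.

|i_v| ≈ 0.0843; vertical flow is upward

Total head at PZ-4: h = 238.74 m (water level in the standpipe).
Total head at PZ-7: h = 241.91 m.
Δh = h(PZ-4) − h(PZ-7) = 238.74 − 241.91 = -3.17 m.
Vertical separation Δz = 216.38 − 178.76 = 37.62 m.
|i_v| = |Δh| / Δz = 3.17 / 37.62 = 0.0843.
Head is higher in the deep piezometer, so vertical flow is upward (discharge condition).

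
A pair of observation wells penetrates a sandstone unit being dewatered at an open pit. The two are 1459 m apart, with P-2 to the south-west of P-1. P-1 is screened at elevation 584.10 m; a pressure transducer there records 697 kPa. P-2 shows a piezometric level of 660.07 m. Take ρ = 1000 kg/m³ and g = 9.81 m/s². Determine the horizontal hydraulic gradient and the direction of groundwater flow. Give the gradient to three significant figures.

i ≈ 0.00337; groundwater flows toward the north-east

Pressure head at P-1: ψ = P/(ρg) = 697×1000 / (1000 × 9.81) = 71.05 m.
Total head at P-1: h = z + ψ = 584.10 + 71.05 = 655.15 m.
Total head at P-2: h = 660.07 m (water level in the piezometer is the total head).
Head difference: h(P-1) − h(P-2) = 655.15 − 660.07 = -4.92 m.
Hydraulic gradient: i = |Δh| / L = 4.92 / 1459 = 0.00337.
Flow is from higher to lower head: from P-2 toward P-1, i.e. toward the north-east.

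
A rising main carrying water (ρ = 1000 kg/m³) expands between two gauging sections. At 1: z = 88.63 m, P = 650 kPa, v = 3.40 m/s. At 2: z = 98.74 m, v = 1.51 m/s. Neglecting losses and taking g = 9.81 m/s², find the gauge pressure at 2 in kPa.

P₂ ≈ 555 kPa

Pressure head at 1: ψ₁ = P₁/(ρg) = 650×1000 / (1000 × 9.81) = 66.26 m.
Velocity heads: v₁²/2g = 3.40²/19.62 = 0.589 m; v₂²/2g = 1.51²/19.62 = 0.116 m.
Total head H = z₁ + ψ₁ + v₁²/2g = 88.63 + 66.26 + 0.589 = 155.48 m.
ψ₂ = H − z₂ − v₂²/2g = 155.48 − 98.74 − 0.116 = 56.62 m.
P₂ = ρgψ₂ = 1000 × 9.81 × 56.62 ≈ 555 kPa.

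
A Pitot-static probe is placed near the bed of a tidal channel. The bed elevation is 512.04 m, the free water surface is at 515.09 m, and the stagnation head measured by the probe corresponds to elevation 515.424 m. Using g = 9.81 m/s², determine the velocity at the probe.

Near the bed, under hydrostatic conditions, the piezometric head (z + ψ) equals the free-surface elevation, 515.09 m.
Velocity head = total − piezometric = 515.424 − 515.09 = 0.334 m.
v = √(2g·h_v) = √(2 × 9.81 × 0.334) = 2.56 m/s.

v ≈ 2.56 m/s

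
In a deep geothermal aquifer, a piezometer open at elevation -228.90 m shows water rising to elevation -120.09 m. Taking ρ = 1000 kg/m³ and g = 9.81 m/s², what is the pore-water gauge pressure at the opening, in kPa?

Pressure head ψ = h − z = -120.09 − (-228.90) = 108.81 m.
P = ρgψ = 1000 × 9.81 × 108.81 = 1067426 Pa ≈ 1070 kPa.

P ≈ 1070 kPa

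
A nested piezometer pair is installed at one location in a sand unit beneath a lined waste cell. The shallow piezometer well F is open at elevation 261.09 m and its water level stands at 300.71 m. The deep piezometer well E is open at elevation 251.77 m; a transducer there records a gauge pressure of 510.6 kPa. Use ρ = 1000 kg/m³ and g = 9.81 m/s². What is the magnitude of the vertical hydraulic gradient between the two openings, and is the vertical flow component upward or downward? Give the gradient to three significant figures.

|i_v| ≈ 0.334; vertical flow is upward

Total head at well F: h = 300.71 m (water level in the standpipe).
Pressure head at well E: ψ = P/(ρg) = 510.6×1000 / (1000 × 9.81) = 52.05 m.
Total head at well E: h = z + ψ = 251.77 + 52.05 = 303.82 m.
Δh = h(well F) − h(well E) = 300.71 − 303.82 = -3.11 m.
Vertical separation Δz = 261.09 − 251.77 = 9.32 m.
|i_v| = |Δh| / Δz = 3.11 / 9.32 = 0.334.
Head is higher in the deep piezometer, so vertical flow is upward (discharge condition).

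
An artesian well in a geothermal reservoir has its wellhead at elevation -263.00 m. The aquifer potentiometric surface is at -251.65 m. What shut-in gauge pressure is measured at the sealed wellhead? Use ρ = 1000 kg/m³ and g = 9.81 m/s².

P ≈ 111 kPa

Head above the cap: Δh = -251.65 − (-263.00) = 11.35 m.
P = ρgΔh = 1000 × 9.81 × 11.35 = 111344 Pa ≈ 111 kPa.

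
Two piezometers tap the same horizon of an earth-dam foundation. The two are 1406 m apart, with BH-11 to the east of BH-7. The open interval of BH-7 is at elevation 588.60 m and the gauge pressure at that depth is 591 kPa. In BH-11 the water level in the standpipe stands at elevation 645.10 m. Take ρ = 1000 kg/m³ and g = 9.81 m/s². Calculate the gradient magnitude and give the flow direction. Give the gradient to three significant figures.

i ≈ 0.00266; groundwater flows toward the east

Pressure head at BH-7: ψ = P/(ρg) = 591×1000 / (1000 × 9.81) = 60.24 m.
Total head at BH-7: h = z + ψ = 588.60 + 60.24 = 648.84 m.
Total head at BH-11: h = 645.10 m (water level in the piezometer is the total head).
Head difference: h(BH-7) − h(BH-11) = 648.84 − 645.10 = 3.74 m.
Hydraulic gradient: i = |Δh| / L = 3.74 / 1406 = 0.00266.
Flow is from higher to lower head: from BH-7 toward BH-11, i.e. toward the east.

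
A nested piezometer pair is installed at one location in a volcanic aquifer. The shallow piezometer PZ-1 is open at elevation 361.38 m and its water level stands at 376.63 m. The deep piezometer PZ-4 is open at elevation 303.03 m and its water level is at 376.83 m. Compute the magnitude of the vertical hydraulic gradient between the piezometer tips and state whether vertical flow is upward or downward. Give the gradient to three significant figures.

|i_v| ≈ 0.00343; vertical flow is upward

Total head at PZ-1: h = 376.63 m (water level in the standpipe).
Total head at PZ-4: h = 376.83 m.
Δh = h(PZ-1) − h(PZ-4) = 376.63 − 376.83 = -0.20 m.
Vertical separation Δz = 361.38 − 303.03 = 58.35 m.
|i_v| = |Δh| / Δz = 0.20 / 58.35 = 0.00343.
Head is higher in the deep piezometer, so vertical flow is upward (discharge condition).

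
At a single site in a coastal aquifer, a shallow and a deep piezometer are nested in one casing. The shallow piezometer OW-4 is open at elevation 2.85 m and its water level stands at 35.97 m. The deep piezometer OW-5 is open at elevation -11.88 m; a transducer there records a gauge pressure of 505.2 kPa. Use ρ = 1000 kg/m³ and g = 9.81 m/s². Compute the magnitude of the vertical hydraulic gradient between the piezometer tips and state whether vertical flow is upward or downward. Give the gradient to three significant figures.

Total head at OW-4: h = 35.97 m (water level in the standpipe).
Pressure head at OW-5: ψ = P/(ρg) = 505.2×1000 / (1000 × 9.81) = 51.50 m.
Total head at OW-5: h = z + ψ = -11.88 + 51.50 = 39.62 m.
Δh = h(OW-4) − h(OW-5) = 35.97 − 39.62 = -3.65 m.
Vertical separation Δz = 2.85 − (-11.88) = 14.73 m.
|i_v| = |Δh| / Δz = 3.65 / 14.73 = 0.248.
Head is higher in the deep piezometer, so vertical flow is upward (discharge condition).

|i_v| ≈ 0.248; vertical flow is upward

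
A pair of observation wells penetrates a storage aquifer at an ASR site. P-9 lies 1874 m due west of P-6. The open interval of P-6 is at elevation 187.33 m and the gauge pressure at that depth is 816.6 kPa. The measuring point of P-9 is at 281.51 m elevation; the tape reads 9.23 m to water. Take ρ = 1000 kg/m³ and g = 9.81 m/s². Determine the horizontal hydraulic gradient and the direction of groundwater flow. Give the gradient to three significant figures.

i ≈ 0.000912; groundwater flows toward the east

Pressure head at P-6: ψ = P/(ρg) = 816.6×1000 / (1000 × 9.81) = 83.24 m.
Total head at P-6: h = z + ψ = 187.33 + 83.24 = 270.57 m.
Total head at P-9: h = 281.51 − 9.23 = 272.28 m.
Head difference: h(P-6) − h(P-9) = 270.57 − 272.28 = -1.71 m.
Hydraulic gradient: i = |Δh| / L = 1.71 / 1874 = 0.000912.
Flow is from higher to lower head: from P-9 toward P-6, i.e. toward the east.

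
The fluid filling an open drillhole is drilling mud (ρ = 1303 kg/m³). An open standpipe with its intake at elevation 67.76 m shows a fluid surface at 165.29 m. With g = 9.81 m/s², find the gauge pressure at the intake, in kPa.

P ≈ 1250 kPa

Pressure head ψ = h − z = 165.29 − 67.76 = 97.53 m.
P = ρgψ = 1303 × 9.81 × 97.53 = 1246670 Pa ≈ 1250 kPa.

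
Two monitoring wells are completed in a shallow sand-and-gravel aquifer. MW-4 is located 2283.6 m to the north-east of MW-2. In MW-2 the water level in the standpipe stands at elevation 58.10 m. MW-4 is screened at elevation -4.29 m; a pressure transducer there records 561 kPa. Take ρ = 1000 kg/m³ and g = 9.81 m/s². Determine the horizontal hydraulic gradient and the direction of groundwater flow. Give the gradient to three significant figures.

Total head at MW-2: h = 58.10 m (water level in the piezometer is the total head).
Pressure head at MW-4: ψ = P/(ρg) = 561×1000 / (1000 × 9.81) = 57.19 m.
Total head at MW-4: h = z + ψ = -4.29 + 57.19 = 52.90 m.
Head difference: h(MW-2) − h(MW-4) = 58.10 − 52.90 = 5.20 m.
Hydraulic gradient: i = |Δh| / L = 5.20 / 2283.6 = 0.00228.
Flow is from higher to lower head: from MW-2 toward MW-4, i.e. toward the north-east.

i ≈ 0.00228; groundwater flows toward the north-east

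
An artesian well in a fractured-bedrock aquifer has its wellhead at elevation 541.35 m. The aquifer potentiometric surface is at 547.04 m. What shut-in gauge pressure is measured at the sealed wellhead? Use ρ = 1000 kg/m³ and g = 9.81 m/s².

P ≈ 55.8 kPa

Head above the cap: Δh = 547.04 − 541.35 = 5.69 m.
P = ρgΔh = 1000 × 9.81 × 5.69 = 55819 Pa ≈ 55.8 kPa.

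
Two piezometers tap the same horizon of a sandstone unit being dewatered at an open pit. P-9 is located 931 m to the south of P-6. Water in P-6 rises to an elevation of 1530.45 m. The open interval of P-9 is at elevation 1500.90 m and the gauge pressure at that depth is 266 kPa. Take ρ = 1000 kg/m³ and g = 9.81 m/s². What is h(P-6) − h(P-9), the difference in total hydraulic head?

Total head at P-6: h = 1530.45 m (water level in the piezometer is the total head).
Pressure head at P-9: ψ = P/(ρg) = 266×1000 / (1000 × 9.81) = 27.12 m.
Total head at P-9: h = z + ψ = 1500.90 + 27.12 = 1528.02 m.
Head difference: h(P-6) − h(P-9) = 1530.45 − 1528.02 = 2.43 m.

Δh ≈ 2.43 m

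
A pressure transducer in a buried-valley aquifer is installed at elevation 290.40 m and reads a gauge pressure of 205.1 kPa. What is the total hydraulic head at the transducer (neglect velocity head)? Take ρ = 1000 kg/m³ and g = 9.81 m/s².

ψ = P/(ρg) = 205.1×1000 / (1000 × 9.81) = 20.91 m.
h = z + ψ = 290.40 + 20.91 = 311.31 m.

h ≈ 311.31 m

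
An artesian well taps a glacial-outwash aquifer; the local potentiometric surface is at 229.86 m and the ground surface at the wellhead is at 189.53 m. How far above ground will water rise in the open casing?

≈ 40.33 m above ground

Water rises to the potentiometric surface, so the rise above ground = 229.86 − 189.53 = 40.33 m.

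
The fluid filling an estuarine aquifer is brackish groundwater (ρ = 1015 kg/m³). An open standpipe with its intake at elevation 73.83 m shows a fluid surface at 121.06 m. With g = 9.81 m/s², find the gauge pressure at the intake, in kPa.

P ≈ 470 kPa

Pressure head ψ = h − z = 121.06 − 73.83 = 47.23 m.
P = ρgψ = 1015 × 9.81 × 47.23 = 470276 Pa ≈ 470 kPa.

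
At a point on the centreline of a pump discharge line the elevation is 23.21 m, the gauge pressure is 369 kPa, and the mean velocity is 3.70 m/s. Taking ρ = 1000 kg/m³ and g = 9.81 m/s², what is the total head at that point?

h ≈ 61.52 m

Pressure head ψ = P/(ρg) = 369×1000 / (1000 × 9.81) = 37.61 m.
Velocity head = v²/(2g) = 3.70² / (2 × 9.81) = 0.698 m.
h = z + ψ + v²/(2g) = 23.21 + 37.61 + 0.698 = 61.52 m.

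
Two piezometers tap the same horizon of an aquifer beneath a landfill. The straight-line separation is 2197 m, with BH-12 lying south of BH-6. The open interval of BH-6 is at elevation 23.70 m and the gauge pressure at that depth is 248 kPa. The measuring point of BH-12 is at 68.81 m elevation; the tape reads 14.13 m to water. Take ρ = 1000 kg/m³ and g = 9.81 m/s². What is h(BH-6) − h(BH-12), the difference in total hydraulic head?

Pressure head at BH-6: ψ = P/(ρg) = 248×1000 / (1000 × 9.81) = 25.28 m.
Total head at BH-6: h = z + ψ = 23.70 + 25.28 = 48.98 m.
Total head at BH-12: h = 68.81 − 14.13 = 54.68 m.
Head difference: h(BH-6) − h(BH-12) = 48.98 − 54.68 = -5.70 m.

Δh ≈ -5.70 m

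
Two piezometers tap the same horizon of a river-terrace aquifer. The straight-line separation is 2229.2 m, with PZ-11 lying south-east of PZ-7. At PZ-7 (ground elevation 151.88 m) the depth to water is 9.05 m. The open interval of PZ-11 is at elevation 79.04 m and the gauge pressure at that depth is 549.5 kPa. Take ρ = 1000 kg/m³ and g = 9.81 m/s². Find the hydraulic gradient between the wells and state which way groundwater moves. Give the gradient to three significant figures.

Total head at PZ-7: h = 151.88 − 9.05 = 142.83 m.
Pressure head at PZ-11: ψ = P/(ρg) = 549.5×1000 / (1000 × 9.81) = 56.01 m.
Total head at PZ-11: h = z + ψ = 79.04 + 56.01 = 135.05 m.
Head difference: h(PZ-7) − h(PZ-11) = 142.83 − 135.05 = 7.78 m.
Hydraulic gradient: i = |Δh| / L = 7.78 / 2229.2 = 0.00349.
Flow is from higher to lower head: from PZ-7 toward PZ-11, i.e. toward the south-east.

i ≈ 0.00349; groundwater flows toward the south-east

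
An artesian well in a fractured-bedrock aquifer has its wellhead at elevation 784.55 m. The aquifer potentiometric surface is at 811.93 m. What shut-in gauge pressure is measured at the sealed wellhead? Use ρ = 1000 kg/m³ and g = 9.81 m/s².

Head above the cap: Δh = 811.93 − 784.55 = 27.38 m.
P = ρgΔh = 1000 × 9.81 × 27.38 = 268598 Pa ≈ 269 kPa.

P ≈ 269 kPa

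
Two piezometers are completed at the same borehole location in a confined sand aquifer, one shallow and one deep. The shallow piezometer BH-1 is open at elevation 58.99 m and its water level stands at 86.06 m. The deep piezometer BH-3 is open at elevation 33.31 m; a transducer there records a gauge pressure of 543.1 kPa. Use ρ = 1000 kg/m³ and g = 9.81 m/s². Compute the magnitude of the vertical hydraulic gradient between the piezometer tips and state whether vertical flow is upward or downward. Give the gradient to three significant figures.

|i_v| ≈ 0.102; vertical flow is upward

Total head at BH-1: h = 86.06 m (water level in the standpipe).
Pressure head at BH-3: ψ = P/(ρg) = 543.1×1000 / (1000 × 9.81) = 55.36 m.
Total head at BH-3: h = z + ψ = 33.31 + 55.36 = 88.67 m.
Δh = h(BH-1) − h(BH-3) = 86.06 − 88.67 = -2.61 m.
Vertical separation Δz = 58.99 − 33.31 = 25.68 m.
|i_v| = |Δh| / Δz = 2.61 / 25.68 = 0.102.
Head is higher in the deep piezometer, so vertical flow is upward (discharge condition).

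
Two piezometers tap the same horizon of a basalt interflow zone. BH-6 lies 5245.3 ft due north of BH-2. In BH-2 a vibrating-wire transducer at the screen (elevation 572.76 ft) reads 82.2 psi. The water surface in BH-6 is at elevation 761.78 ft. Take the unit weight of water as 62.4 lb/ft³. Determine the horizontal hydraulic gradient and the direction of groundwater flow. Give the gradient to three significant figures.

i ≈ 0.000128; groundwater flows toward the north

Pressure head at BH-2: ψ = 144·P/γ = 144 × 82.2 / 62.4 = 189.69 ft.
Total head at BH-2: h = z + ψ = 572.76 + 189.69 = 762.45 ft.
Total head at BH-6: h = 761.78 ft (water level in the piezometer is the total head).
Head difference: h(BH-2) − h(BH-6) = 762.45 − 761.78 = 0.67 ft.
Hydraulic gradient: i = |Δh| / L = 0.67 / 5245.3 = 0.000128.
Flow is from higher to lower head: from BH-2 toward BH-6, i.e. toward the north.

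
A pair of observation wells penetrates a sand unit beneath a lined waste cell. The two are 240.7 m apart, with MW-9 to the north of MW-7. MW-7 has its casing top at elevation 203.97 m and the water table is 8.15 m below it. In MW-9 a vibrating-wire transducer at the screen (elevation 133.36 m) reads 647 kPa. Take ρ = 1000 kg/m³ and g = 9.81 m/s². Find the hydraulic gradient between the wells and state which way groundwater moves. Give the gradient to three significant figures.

i ≈ 0.0145; groundwater flows toward the south

Total head at MW-7: h = 203.97 − 8.15 = 195.82 m.
Pressure head at MW-9: ψ = P/(ρg) = 647×1000 / (1000 × 9.81) = 65.95 m.
Total head at MW-9: h = z + ψ = 133.36 + 65.95 = 199.31 m.
Head difference: h(MW-7) − h(MW-9) = 195.82 − 199.31 = -3.49 m.
Hydraulic gradient: i = |Δh| / L = 3.49 / 240.7 = 0.0145.
Flow is from higher to lower head: from MW-9 toward MW-7, i.e. toward the south.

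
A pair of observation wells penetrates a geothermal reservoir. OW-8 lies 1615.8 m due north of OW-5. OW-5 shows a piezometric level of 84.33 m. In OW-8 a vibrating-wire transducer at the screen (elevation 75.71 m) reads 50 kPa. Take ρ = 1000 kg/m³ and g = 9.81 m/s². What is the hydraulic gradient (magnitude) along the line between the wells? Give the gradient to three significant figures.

i ≈ 0.00218

Total head at OW-5: h = 84.33 m (water level in the piezometer is the total head).
Pressure head at OW-8: ψ = P/(ρg) = 50×1000 / (1000 × 9.81) = 5.10 m.
Total head at OW-8: h = z + ψ = 75.71 + 5.10 = 80.81 m.
Head difference: h(OW-5) − h(OW-8) = 84.33 − 80.81 = 3.52 m.
Hydraulic gradient: i = |Δh| / L = 3.52 / 1615.8 = 0.00218.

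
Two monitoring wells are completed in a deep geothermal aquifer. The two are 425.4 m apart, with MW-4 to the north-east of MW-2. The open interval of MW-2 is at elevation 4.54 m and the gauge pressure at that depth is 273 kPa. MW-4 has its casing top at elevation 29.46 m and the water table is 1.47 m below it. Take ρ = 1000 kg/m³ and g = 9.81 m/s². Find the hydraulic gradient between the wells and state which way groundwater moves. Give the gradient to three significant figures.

i ≈ 0.0103; groundwater flows toward the north-east

Pressure head at MW-2: ψ = P/(ρg) = 273×1000 / (1000 × 9.81) = 27.83 m.
Total head at MW-2: h = z + ψ = 4.54 + 27.83 = 32.37 m.
Total head at MW-4: h = 29.46 − 1.47 = 27.99 m.
Head difference: h(MW-2) − h(MW-4) = 32.37 − 27.99 = 4.38 m.
Hydraulic gradient: i = |Δh| / L = 4.38 / 425.4 = 0.0103.
Flow is from higher to lower head: from MW-2 toward MW-4, i.e. toward the north-east.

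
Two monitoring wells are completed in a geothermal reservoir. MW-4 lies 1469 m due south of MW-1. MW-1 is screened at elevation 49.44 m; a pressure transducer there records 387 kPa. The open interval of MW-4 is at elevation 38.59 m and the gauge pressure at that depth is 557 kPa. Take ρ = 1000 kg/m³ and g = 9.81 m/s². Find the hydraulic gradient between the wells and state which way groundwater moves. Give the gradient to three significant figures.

Pressure head at MW-1: ψ = P/(ρg) = 387×1000 / (1000 × 9.81) = 39.45 m.
Total head at MW-1: h = z + ψ = 49.44 + 39.45 = 88.89 m.
Pressure head at MW-4: ψ = P/(ρg) = 557×1000 / (1000 × 9.81) = 56.78 m.
Total head at MW-4: h = z + ψ = 38.59 + 56.78 = 95.37 m.
Head difference: h(MW-1) − h(MW-4) = 88.89 − 95.37 = -6.48 m.
Hydraulic gradient: i = |Δh| / L = 6.48 / 1469 = 0.00441.
Flow is from higher to lower head: from MW-4 toward MW-1, i.e. toward the north.

i ≈ 0.00441; groundwater flows toward the north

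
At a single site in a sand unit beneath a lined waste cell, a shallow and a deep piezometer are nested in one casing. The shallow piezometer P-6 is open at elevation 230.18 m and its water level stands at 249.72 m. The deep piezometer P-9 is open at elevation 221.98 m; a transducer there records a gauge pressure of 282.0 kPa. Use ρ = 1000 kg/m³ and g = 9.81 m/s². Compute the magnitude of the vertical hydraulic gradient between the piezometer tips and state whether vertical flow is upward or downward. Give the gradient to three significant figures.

|i_v| ≈ 0.123; vertical flow is upward

Total head at P-6: h = 249.72 m (water level in the standpipe).
Pressure head at P-9: ψ = P/(ρg) = 282.0×1000 / (1000 × 9.81) = 28.75 m.
Total head at P-9: h = z + ψ = 221.98 + 28.75 = 250.73 m.
Δh = h(P-6) − h(P-9) = 249.72 − 250.73 = -1.01 m.
Vertical separation Δz = 230.18 − 221.98 = 8.20 m.
|i_v| = |Δh| / Δz = 1.01 / 8.20 = 0.123.
Head is higher in the deep piezometer, so vertical flow is upward (discharge condition).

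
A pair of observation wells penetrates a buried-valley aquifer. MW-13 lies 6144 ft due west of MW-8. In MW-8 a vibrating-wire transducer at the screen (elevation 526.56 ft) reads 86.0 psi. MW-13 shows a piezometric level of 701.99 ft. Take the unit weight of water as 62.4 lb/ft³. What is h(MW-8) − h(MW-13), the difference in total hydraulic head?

Pressure head at MW-8: ψ = 144·P/γ = 144 × 86.0 / 62.4 = 198.46 ft.
Total head at MW-8: h = z + ψ = 526.56 + 198.46 = 725.02 ft.
Total head at MW-13: h = 701.99 ft (water level in the piezometer is the total head).
Head difference: h(MW-8) − h(MW-13) = 725.02 − 701.99 = 23.03 ft.

Δh ≈ 23.03 ft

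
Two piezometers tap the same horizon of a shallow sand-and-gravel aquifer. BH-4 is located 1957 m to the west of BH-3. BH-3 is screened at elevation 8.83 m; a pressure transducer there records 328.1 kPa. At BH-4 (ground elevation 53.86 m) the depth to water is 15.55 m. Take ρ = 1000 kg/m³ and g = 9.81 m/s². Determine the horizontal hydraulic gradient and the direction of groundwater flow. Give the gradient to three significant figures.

i ≈ 0.00203; groundwater flows toward the west

Pressure head at BH-3: ψ = P/(ρg) = 328.1×1000 / (1000 × 9.81) = 33.45 m.
Total head at BH-3: h = z + ψ = 8.83 + 33.45 = 42.28 m.
Total head at BH-4: h = 53.86 − 15.55 = 38.31 m.
Head difference: h(BH-3) − h(BH-4) = 42.28 − 38.31 = 3.97 m.
Hydraulic gradient: i = |Δh| / L = 3.97 / 1957 = 0.00203.
Flow is from higher to lower head: from BH-3 toward BH-4, i.e. toward the west.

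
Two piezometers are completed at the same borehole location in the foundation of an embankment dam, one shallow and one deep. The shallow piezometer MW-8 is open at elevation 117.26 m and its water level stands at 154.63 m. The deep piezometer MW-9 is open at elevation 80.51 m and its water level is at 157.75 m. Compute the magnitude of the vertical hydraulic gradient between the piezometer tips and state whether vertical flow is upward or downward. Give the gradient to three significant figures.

Total head at MW-8: h = 154.63 m (water level in the standpipe).
Total head at MW-9: h = 157.75 m.
Δh = h(MW-8) − h(MW-9) = 154.63 − 157.75 = -3.12 m.
Vertical separation Δz = 117.26 − 80.51 = 36.75 m.
|i_v| = |Δh| / Δz = 3.12 / 36.75 = 0.0849.
Head is higher in the deep piezometer, so vertical flow is upward (discharge condition).

|i_v| ≈ 0.0849; vertical flow is upward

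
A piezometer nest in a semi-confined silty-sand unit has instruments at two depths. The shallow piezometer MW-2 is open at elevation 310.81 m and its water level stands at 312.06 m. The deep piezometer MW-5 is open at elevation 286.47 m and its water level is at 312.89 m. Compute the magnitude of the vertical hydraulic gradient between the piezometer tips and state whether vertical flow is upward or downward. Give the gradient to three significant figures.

|i_v| ≈ 0.0341; vertical flow is upward

Total head at MW-2: h = 312.06 m (water level in the standpipe).
Total head at MW-5: h = 312.89 m.
Δh = h(MW-2) − h(MW-5) = 312.06 − 312.89 = -0.83 m.
Vertical separation Δz = 310.81 − 286.47 = 24.34 m.
|i_v| = |Δh| / Δz = 0.83 / 24.34 = 0.0341.
Head is higher in the deep piezometer, so vertical flow is upward (discharge condition).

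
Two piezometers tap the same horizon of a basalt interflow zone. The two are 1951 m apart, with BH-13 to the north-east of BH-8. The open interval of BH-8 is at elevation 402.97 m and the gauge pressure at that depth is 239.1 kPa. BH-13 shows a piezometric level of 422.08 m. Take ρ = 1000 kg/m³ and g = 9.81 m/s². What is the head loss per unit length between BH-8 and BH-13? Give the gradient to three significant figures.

i ≈ 0.00270 m/m

Pressure head at BH-8: ψ = P/(ρg) = 239.1×1000 / (1000 × 9.81) = 24.37 m.
Total head at BH-8: h = z + ψ = 402.97 + 24.37 = 427.34 m.
Total head at BH-13: h = 422.08 m (water level in the piezometer is the total head).
Head difference: h(BH-8) − h(BH-13) = 427.34 − 422.08 = 5.26 m.
Hydraulic gradient: i = |Δh| / L = 5.26 / 1951 = 0.00270.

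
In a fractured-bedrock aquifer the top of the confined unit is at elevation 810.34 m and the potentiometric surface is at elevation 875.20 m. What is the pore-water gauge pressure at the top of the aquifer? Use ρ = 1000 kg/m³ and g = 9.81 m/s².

Pressure head at the aquifer top: ψ = h − z = 875.20 − 810.34 = 64.86 m.
P = ρgψ = 1000 × 9.81 × 64.86 = 636277 Pa ≈ 636 kPa.

P ≈ 636 kPa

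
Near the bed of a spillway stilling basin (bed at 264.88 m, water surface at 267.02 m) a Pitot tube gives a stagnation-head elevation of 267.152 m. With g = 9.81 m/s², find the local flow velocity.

Near the bed, under hydrostatic conditions, the piezometric head (z + ψ) equals the free-surface elevation, 267.02 m.
Velocity head = total − piezometric = 267.152 − 267.02 = 0.132 m.
v = √(2g·h_v) = √(2 × 9.81 × 0.132) = 1.61 m/s.

v ≈ 1.61 m/s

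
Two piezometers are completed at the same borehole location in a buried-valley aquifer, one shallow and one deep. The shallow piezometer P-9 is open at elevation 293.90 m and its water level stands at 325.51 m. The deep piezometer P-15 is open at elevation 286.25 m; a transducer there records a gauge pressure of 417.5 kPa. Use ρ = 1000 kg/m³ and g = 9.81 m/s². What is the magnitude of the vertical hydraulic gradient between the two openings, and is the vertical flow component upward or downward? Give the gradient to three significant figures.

Total head at P-9: h = 325.51 m (water level in the standpipe).
Pressure head at P-15: ψ = P/(ρg) = 417.5×1000 / (1000 × 9.81) = 42.56 m.
Total head at P-15: h = z + ψ = 286.25 + 42.56 = 328.81 m.
Δh = h(P-9) − h(P-15) = 325.51 − 328.81 = -3.30 m.
Vertical separation Δz = 293.90 − 286.25 = 7.65 m.
|i_v| = |Δh| / Δz = 3.30 / 7.65 = 0.431.
Head is higher in the deep piezometer, so vertical flow is upward (discharge condition).

|i_v| ≈ 0.431; vertical flow is upward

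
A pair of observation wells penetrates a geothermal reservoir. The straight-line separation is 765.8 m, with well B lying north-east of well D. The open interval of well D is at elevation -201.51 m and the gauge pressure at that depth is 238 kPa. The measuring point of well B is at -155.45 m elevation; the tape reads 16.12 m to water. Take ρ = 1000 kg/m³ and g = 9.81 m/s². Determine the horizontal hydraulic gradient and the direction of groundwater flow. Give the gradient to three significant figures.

Pressure head at well D: ψ = P/(ρg) = 238×1000 / (1000 × 9.81) = 24.26 m.
Total head at well D: h = z + ψ = -201.51 + 24.26 = -177.25 m.
Total head at well B: h = -155.45 − 16.12 = -171.57 m.
Head difference: h(well D) − h(well B) = -177.25 − (-171.57) = -5.68 m.
Hydraulic gradient: i = |Δh| / L = 5.68 / 765.8 = 0.00742.
Flow is from higher to lower head: from well B toward well D, i.e. toward the south-west.

i ≈ 0.00742; groundwater flows toward the south-west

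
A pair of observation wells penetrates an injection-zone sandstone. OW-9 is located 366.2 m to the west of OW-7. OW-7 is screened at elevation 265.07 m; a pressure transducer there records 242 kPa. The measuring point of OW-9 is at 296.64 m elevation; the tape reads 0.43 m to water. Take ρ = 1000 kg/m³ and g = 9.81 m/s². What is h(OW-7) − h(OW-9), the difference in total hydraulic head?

Pressure head at OW-7: ψ = P/(ρg) = 242×1000 / (1000 × 9.81) = 24.67 m.
Total head at OW-7: h = z + ψ = 265.07 + 24.67 = 289.74 m.
Total head at OW-9: h = 296.64 − 0.43 = 296.21 m.
Head difference: h(OW-7) − h(OW-9) = 289.74 − 296.21 = -6.47 m.

Δh ≈ -6.47 m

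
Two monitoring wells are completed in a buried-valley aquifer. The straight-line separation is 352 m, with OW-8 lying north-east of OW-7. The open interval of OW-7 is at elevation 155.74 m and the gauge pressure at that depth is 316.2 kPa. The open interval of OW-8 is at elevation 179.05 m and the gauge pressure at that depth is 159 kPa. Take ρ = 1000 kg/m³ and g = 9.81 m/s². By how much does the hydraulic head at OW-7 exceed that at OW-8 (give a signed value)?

Δh ≈ -7.29 m

Pressure head at OW-7: ψ = P/(ρg) = 316.2×1000 / (1000 × 9.81) = 32.23 m.
Total head at OW-7: h = z + ψ = 155.74 + 32.23 = 187.97 m.
Pressure head at OW-8: ψ = P/(ρg) = 159×1000 / (1000 × 9.81) = 16.21 m.
Total head at OW-8: h = z + ψ = 179.05 + 16.21 = 195.26 m.
Head difference: h(OW-7) − h(OW-8) = 187.97 − 195.26 = -7.29 m.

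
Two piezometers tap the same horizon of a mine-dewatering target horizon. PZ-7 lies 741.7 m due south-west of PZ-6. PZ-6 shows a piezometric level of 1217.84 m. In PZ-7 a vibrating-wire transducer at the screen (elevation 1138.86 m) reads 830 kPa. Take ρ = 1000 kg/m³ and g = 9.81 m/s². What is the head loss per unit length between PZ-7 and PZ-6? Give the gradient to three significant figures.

i ≈ 0.00759 m/m

Total head at PZ-6: h = 1217.84 m (water level in the piezometer is the total head).
Pressure head at PZ-7: ψ = P/(ρg) = 830×1000 / (1000 × 9.81) = 84.61 m.
Total head at PZ-7: h = z + ψ = 1138.86 + 84.61 = 1223.47 m.
Head difference: h(PZ-6) − h(PZ-7) = 1217.84 − 1223.47 = -5.63 m.
Hydraulic gradient: i = |Δh| / L = 5.63 / 741.7 = 0.00759.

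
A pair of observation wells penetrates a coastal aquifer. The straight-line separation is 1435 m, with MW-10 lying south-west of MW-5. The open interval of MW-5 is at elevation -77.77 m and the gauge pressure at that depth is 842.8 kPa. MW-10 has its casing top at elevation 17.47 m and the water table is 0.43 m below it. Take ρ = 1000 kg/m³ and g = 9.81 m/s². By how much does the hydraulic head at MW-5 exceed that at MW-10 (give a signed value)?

Δh ≈ -8.90 m

Pressure head at MW-5: ψ = P/(ρg) = 842.8×1000 / (1000 × 9.81) = 85.91 m.
Total head at MW-5: h = z + ψ = -77.77 + 85.91 = 8.14 m.
Total head at MW-10: h = 17.47 − 0.43 = 17.04 m.
Head difference: h(MW-5) − h(MW-10) = 8.14 − 17.04 = -8.90 m.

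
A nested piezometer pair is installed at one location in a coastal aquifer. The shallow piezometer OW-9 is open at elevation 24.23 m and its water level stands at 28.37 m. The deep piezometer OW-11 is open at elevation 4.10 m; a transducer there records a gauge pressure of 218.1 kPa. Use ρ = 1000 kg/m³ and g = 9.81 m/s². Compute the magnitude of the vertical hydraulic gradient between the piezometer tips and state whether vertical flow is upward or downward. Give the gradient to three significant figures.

Total head at OW-9: h = 28.37 m (water level in the standpipe).
Pressure head at OW-11: ψ = P/(ρg) = 218.1×1000 / (1000 × 9.81) = 22.23 m.
Total head at OW-11: h = z + ψ = 4.10 + 22.23 = 26.33 m.
Δh = h(OW-9) − h(OW-11) = 28.37 − 26.33 = 2.04 m.
Vertical separation Δz = 24.23 − 4.10 = 20.13 m.
|i_v| = |Δh| / Δz = 2.04 / 20.13 = 0.101.
Head is higher in the shallow piezometer, so vertical flow is downward (recharge condition).

|i_v| ≈ 0.101; vertical flow is downward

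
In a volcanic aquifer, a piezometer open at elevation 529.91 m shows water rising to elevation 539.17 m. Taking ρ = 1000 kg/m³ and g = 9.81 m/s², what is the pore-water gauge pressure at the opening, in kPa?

P ≈ 90.8 kPa

Pressure head ψ = h − z = 539.17 − 529.91 = 9.26 m.
P = ρgψ = 1000 × 9.81 × 9.26 = 90841 Pa ≈ 90.8 kPa.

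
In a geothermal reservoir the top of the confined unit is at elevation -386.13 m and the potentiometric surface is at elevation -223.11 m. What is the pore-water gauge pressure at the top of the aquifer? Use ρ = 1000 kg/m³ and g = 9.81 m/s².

P ≈ 1600 kPa

Pressure head at the aquifer top: ψ = h − z = -223.11 − (-386.13) = 163.02 m.
P = ρgψ = 1000 × 9.81 × 163.02 = 1599226 Pa ≈ 1600 kPa.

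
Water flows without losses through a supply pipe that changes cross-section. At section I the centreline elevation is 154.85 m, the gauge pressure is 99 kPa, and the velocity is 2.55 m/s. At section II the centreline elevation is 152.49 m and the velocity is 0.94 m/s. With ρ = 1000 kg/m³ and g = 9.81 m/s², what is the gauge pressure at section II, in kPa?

Pressure head at I: ψ₁ = P₁/(ρg) = 99×1000 / (1000 × 9.81) = 10.09 m.
Velocity heads: v₁²/2g = 2.55²/19.62 = 0.331 m; v₂²/2g = 0.94²/19.62 = 0.045 m.
Total head H = z₁ + ψ₁ + v₁²/2g = 154.85 + 10.09 + 0.331 = 165.27 m.
ψ₂ = H − z₂ − v₂²/2g = 165.27 − 152.49 − 0.045 = 12.74 m.
P₂ = ρgψ₂ = 1000 × 9.81 × 12.74 ≈ 125 kPa.

P₂ ≈ 125 kPa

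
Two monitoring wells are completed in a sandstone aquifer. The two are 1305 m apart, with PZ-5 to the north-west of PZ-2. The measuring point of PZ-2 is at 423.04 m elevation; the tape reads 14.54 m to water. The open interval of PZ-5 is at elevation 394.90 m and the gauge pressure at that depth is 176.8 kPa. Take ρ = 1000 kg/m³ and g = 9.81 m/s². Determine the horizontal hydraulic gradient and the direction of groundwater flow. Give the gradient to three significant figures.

Total head at PZ-2: h = 423.04 − 14.54 = 408.50 m.
Pressure head at PZ-5: ψ = P/(ρg) = 176.8×1000 / (1000 × 9.81) = 18.02 m.
Total head at PZ-5: h = z + ψ = 394.90 + 18.02 = 412.92 m.
Head difference: h(PZ-2) − h(PZ-5) = 408.50 − 412.92 = -4.42 m.
Hydraulic gradient: i = |Δh| / L = 4.42 / 1305 = 0.00339.
Flow is from higher to lower head: from PZ-5 toward PZ-2, i.e. toward the south-east.

i ≈ 0.00339; groundwater flows toward the south-east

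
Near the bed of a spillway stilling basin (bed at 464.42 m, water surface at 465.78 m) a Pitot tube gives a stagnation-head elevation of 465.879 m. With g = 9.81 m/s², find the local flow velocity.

v ≈ 1.39 m/s

Near the bed, under hydrostatic conditions, the piezometric head (z + ψ) equals the free-surface elevation, 465.78 m.
Velocity head = total − piezometric = 465.879 − 465.78 = 0.099 m.
v = √(2g·h_v) = √(2 × 9.81 × 0.099) = 1.39 m/s.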